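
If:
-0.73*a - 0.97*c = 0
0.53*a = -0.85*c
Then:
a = 0.00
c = 0.00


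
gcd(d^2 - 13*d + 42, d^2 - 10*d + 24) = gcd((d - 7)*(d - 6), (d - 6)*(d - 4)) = d - 6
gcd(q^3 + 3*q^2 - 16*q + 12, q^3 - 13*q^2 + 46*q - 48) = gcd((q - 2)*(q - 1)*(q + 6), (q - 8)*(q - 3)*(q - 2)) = q - 2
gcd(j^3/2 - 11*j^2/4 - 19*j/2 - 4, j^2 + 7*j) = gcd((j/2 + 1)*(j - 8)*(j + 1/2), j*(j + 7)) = 1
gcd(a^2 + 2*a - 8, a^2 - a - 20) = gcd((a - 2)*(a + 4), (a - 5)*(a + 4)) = a + 4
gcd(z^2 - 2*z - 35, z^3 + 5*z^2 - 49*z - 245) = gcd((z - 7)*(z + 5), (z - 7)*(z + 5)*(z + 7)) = z^2 - 2*z - 35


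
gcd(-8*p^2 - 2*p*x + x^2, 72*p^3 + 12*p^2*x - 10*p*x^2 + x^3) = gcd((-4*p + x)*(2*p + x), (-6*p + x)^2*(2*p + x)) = 2*p + x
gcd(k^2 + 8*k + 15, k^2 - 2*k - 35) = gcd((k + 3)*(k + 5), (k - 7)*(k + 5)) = k + 5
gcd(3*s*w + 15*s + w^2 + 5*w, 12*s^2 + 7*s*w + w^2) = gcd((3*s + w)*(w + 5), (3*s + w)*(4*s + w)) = 3*s + w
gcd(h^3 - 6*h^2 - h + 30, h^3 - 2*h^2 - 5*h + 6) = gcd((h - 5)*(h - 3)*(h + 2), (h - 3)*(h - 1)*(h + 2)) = h^2 - h - 6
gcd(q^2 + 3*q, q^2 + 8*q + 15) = q + 3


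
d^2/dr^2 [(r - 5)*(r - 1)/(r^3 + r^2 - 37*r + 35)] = 2/(r^3 + 21*r^2 + 147*r + 343)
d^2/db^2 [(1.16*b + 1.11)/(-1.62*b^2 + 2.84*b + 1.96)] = ((1.16*b + 1.11)*(3.24*b - 2.84)*(6.48*b - 5.68) + (11.2752*b - 2.9924)*(-1.62*b^2 + 2.84*b + 1.96))/(-1.62*b^2 + 2.84*b + 1.96)^3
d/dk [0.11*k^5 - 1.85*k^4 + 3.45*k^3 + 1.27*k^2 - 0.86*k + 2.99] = 0.55*k^4 - 7.4*k^3 + 10.35*k^2 + 2.54*k - 0.86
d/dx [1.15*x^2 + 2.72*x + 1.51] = 2.3*x + 2.72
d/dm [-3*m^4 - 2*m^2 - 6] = -12*m^3 - 4*m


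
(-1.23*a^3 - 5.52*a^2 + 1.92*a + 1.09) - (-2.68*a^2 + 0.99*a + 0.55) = -1.23*a^3 - 2.84*a^2 + 0.93*a + 0.54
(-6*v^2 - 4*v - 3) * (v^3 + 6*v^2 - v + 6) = -6*v^5 - 40*v^4 - 21*v^3 - 50*v^2 - 21*v - 18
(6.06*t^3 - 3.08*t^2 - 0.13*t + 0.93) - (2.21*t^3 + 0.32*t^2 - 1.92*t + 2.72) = 3.85*t^3 - 3.4*t^2 + 1.79*t - 1.79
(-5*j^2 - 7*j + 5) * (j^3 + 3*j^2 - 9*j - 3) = -5*j^5 - 22*j^4 + 29*j^3 + 93*j^2 - 24*j - 15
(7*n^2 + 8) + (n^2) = 8*n^2 + 8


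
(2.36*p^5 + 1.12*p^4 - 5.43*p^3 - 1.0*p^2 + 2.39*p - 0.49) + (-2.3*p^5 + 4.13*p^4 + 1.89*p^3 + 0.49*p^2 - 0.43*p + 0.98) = 0.0600000000000001*p^5 + 5.25*p^4 - 3.54*p^3 - 0.51*p^2 + 1.96*p + 0.49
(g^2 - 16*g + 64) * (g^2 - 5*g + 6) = g^4 - 21*g^3 + 150*g^2 - 416*g + 384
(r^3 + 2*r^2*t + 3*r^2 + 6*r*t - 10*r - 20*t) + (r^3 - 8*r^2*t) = 2*r^3 - 6*r^2*t + 3*r^2 + 6*r*t - 10*r - 20*t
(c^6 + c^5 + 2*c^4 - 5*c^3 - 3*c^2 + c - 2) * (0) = 0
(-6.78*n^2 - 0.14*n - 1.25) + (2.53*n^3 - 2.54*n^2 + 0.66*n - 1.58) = 2.53*n^3 - 9.32*n^2 + 0.52*n - 2.83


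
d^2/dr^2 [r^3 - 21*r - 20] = 6*r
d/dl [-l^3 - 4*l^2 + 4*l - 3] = -3*l^2 - 8*l + 4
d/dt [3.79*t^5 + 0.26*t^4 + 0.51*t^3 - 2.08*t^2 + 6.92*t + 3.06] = 18.95*t^4 + 1.04*t^3 + 1.53*t^2 - 4.16*t + 6.92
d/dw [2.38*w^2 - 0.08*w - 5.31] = 4.76*w - 0.08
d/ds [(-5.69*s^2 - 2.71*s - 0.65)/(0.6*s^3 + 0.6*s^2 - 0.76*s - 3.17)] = (3.414*s^4 + 3.252*s^3 + 7.1204*s^2 + 36.8546*s + 8.0967)/(0.36*s^6 + 0.72*s^5 - 0.552*s^4 - 4.716*s^3 - 3.2264*s^2 + 4.8184*s + 10.0489)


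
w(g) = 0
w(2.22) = 0.00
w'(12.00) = 0.00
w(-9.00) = 0.00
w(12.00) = 0.00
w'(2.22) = 0.00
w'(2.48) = 0.00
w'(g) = 0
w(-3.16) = 0.00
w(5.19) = 0.00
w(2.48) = 0.00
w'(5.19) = 0.00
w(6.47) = 0.00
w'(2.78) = 0.00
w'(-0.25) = 0.00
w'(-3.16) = 0.00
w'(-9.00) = 0.00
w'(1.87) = 0.00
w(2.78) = 0.00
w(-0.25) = 0.00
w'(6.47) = 0.00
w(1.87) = 0.00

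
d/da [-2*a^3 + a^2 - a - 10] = -6*a^2 + 2*a - 1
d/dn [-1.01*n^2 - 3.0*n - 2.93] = -2.02*n - 3.0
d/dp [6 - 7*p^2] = -14*p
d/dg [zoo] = 0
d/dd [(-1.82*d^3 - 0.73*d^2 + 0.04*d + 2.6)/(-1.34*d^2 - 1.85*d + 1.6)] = (2.4388*d^4 + 6.734*d^3 - 7.3319*d^2 + 4.632*d + 4.874)/(1.7956*d^4 + 4.958*d^3 - 0.8655*d^2 - 5.92*d + 2.56)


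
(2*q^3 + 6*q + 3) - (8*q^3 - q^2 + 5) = -6*q^3 + q^2 + 6*q - 2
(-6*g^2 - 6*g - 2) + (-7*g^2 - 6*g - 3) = -13*g^2 - 12*g - 5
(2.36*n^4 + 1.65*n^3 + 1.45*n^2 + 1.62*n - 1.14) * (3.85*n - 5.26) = 9.086*n^5 - 6.0611*n^4 - 3.0965*n^3 - 1.39*n^2 - 12.9102*n + 5.9964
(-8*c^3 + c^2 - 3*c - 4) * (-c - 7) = 8*c^4 + 55*c^3 - 4*c^2 + 25*c + 28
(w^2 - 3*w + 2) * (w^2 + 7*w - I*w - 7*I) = w^4 + 4*w^3 - I*w^3 - 19*w^2 - 4*I*w^2 + 14*w + 19*I*w - 14*I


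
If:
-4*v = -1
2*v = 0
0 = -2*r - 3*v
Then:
No Solution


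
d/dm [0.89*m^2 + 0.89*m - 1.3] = 1.78*m + 0.89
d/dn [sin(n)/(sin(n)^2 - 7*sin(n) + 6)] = (cos(n)^2 + 5)*cos(n)/((sin(n) - 6)^2*(sin(n) - 1)^2)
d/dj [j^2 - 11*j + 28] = 2*j - 11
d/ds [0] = 0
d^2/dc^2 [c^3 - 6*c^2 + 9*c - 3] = 6*c - 12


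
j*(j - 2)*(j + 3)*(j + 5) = j^4 + 6*j^3 - j^2 - 30*j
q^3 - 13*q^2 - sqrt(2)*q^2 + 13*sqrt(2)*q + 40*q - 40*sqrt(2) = (q - 8)*(q - 5)*(q - sqrt(2))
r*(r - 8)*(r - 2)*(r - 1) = r^4 - 11*r^3 + 26*r^2 - 16*r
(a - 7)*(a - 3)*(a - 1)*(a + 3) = a^4 - 8*a^3 - 2*a^2 + 72*a - 63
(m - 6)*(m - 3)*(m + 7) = m^3 - 2*m^2 - 45*m + 126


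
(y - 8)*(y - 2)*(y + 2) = y^3 - 8*y^2 - 4*y + 32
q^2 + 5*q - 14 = (q - 2)*(q + 7)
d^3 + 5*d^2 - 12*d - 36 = (d - 3)*(d + 2)*(d + 6)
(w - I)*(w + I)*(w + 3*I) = w^3 + 3*I*w^2 + w + 3*I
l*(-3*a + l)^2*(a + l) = 9*a^3*l + 3*a^2*l^2 - 5*a*l^3 + l^4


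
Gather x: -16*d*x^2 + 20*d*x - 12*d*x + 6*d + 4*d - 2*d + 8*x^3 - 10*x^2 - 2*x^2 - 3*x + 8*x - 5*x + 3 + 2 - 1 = 8*d*x + 8*d + 8*x^3 + x^2*(-16*d - 12) + 4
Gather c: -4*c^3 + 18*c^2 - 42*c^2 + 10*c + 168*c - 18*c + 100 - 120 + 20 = -4*c^3 - 24*c^2 + 160*c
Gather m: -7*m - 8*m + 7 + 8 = 15 - 15*m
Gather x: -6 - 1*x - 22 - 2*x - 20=-3*x - 48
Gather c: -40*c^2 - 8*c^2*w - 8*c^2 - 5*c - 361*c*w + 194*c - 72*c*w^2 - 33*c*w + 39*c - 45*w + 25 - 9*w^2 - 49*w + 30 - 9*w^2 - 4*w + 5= c^2*(-8*w - 48) + c*(-72*w^2 - 394*w + 228) - 18*w^2 - 98*w + 60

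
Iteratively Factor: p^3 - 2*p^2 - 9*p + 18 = (p + 3)*(p^2 - 5*p + 6) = (p - 3)*(p + 3)*(p - 2)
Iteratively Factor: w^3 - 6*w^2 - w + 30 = (w + 2)*(w^2 - 8*w + 15) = (w - 5)*(w + 2)*(w - 3)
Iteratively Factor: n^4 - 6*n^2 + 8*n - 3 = (n - 1)*(n^3 + n^2 - 5*n + 3) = (n - 1)^2*(n^2 + 2*n - 3) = (n - 1)^2*(n + 3)*(n - 1)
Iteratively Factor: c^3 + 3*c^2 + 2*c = (c + 2)*(c^2 + c) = (c + 1)*(c + 2)*(c)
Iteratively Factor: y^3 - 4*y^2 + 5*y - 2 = (y - 1)*(y^2 - 3*y + 2) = (y - 2)*(y - 1)*(y - 1)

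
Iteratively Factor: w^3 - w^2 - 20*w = (w + 4)*(w^2 - 5*w) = (w - 5)*(w + 4)*(w)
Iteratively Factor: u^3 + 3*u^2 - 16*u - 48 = (u - 4)*(u^2 + 7*u + 12) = (u - 4)*(u + 4)*(u + 3)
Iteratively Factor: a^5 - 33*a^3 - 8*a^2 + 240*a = (a + 4)*(a^4 - 4*a^3 - 17*a^2 + 60*a) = a*(a + 4)*(a^3 - 4*a^2 - 17*a + 60) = a*(a - 3)*(a + 4)*(a^2 - a - 20) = a*(a - 3)*(a + 4)^2*(a - 5)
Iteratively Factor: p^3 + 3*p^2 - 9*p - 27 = (p - 3)*(p^2 + 6*p + 9) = (p - 3)*(p + 3)*(p + 3)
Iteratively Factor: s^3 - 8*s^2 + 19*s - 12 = (s - 3)*(s^2 - 5*s + 4) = (s - 3)*(s - 1)*(s - 4)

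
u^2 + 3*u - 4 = (u - 1)*(u + 4)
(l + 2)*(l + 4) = l^2 + 6*l + 8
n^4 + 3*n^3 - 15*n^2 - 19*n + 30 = (n - 3)*(n - 1)*(n + 2)*(n + 5)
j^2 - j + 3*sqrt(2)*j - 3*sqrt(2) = (j - 1)*(j + 3*sqrt(2))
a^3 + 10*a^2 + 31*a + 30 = (a + 2)*(a + 3)*(a + 5)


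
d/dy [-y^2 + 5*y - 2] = 5 - 2*y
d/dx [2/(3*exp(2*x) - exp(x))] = 2*(1 - 6*exp(x))*exp(-x)/(3*exp(x) - 1)^2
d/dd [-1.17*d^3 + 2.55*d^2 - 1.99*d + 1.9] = -3.51*d^2 + 5.1*d - 1.99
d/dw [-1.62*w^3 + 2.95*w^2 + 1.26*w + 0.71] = -4.86*w^2 + 5.9*w + 1.26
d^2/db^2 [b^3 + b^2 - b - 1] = 6*b + 2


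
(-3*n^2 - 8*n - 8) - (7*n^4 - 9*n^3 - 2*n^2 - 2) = -7*n^4 + 9*n^3 - n^2 - 8*n - 6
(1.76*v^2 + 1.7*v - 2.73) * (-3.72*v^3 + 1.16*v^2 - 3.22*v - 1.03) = -6.5472*v^5 - 4.2824*v^4 + 6.4604*v^3 - 10.4536*v^2 + 7.0396*v + 2.8119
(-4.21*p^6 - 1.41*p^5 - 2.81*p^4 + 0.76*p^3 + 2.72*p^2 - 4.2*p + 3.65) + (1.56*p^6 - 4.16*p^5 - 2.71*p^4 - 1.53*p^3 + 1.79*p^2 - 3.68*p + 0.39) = -2.65*p^6 - 5.57*p^5 - 5.52*p^4 - 0.77*p^3 + 4.51*p^2 - 7.88*p + 4.04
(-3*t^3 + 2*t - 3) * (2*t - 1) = -6*t^4 + 3*t^3 + 4*t^2 - 8*t + 3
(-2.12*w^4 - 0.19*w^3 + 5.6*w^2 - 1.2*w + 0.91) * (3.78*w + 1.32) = -8.0136*w^5 - 3.5166*w^4 + 20.9172*w^3 + 2.856*w^2 + 1.8558*w + 1.2012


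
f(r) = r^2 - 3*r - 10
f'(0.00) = -3.00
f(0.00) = -10.00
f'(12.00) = 21.00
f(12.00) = 98.00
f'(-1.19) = -5.38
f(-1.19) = -5.01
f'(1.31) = -0.38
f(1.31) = -12.21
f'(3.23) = 3.46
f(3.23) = -9.26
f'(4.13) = 5.26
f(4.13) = -5.33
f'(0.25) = -2.50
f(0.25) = -10.69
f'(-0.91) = -4.82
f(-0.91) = -6.44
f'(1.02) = -0.96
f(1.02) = -12.02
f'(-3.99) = -10.98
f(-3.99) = 17.89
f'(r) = 2*r - 3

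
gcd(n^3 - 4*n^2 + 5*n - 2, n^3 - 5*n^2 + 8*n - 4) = n^2 - 3*n + 2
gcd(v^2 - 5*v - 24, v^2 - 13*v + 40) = v - 8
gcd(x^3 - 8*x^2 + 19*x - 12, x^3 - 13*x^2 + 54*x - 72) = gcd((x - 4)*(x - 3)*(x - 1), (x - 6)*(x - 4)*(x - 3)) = x^2 - 7*x + 12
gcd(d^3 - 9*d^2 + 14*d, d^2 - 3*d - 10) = 1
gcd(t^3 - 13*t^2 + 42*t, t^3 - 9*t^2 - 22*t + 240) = t - 6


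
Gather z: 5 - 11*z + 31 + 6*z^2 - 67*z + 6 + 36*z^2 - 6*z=42*z^2 - 84*z + 42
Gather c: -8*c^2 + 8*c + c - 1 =-8*c^2 + 9*c - 1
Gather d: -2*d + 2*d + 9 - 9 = 0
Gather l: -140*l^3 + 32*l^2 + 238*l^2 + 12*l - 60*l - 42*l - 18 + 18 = -140*l^3 + 270*l^2 - 90*l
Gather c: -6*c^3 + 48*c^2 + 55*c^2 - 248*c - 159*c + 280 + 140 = -6*c^3 + 103*c^2 - 407*c + 420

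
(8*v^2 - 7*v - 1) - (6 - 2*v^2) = 10*v^2 - 7*v - 7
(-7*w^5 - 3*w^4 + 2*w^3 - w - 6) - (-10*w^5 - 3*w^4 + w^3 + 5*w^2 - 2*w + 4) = 3*w^5 + w^3 - 5*w^2 + w - 10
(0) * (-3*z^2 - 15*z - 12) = 0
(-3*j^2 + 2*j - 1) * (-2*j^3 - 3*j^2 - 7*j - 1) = 6*j^5 + 5*j^4 + 17*j^3 - 8*j^2 + 5*j + 1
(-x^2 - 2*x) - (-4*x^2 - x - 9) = 3*x^2 - x + 9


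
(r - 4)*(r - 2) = r^2 - 6*r + 8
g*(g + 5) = g^2 + 5*g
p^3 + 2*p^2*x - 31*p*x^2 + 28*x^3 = (p - 4*x)*(p - x)*(p + 7*x)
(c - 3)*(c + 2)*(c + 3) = c^3 + 2*c^2 - 9*c - 18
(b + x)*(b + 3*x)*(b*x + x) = b^3*x + 4*b^2*x^2 + b^2*x + 3*b*x^3 + 4*b*x^2 + 3*x^3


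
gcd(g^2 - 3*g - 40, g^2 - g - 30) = g + 5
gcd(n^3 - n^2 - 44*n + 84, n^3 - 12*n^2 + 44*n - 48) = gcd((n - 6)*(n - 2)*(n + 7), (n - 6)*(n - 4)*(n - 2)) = n^2 - 8*n + 12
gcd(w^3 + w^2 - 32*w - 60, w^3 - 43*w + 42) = w - 6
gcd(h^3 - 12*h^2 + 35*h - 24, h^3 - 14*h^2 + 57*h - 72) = h^2 - 11*h + 24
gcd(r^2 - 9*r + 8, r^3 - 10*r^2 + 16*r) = r - 8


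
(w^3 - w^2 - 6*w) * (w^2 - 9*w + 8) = w^5 - 10*w^4 + 11*w^3 + 46*w^2 - 48*w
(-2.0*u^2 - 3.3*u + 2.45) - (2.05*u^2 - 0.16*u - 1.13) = -4.05*u^2 - 3.14*u + 3.58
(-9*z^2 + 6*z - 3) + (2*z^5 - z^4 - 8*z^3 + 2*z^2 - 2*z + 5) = 2*z^5 - z^4 - 8*z^3 - 7*z^2 + 4*z + 2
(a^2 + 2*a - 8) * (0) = 0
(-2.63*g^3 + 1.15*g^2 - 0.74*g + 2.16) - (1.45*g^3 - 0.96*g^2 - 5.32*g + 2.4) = -4.08*g^3 + 2.11*g^2 + 4.58*g - 0.24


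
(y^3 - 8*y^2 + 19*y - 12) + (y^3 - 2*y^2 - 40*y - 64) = 2*y^3 - 10*y^2 - 21*y - 76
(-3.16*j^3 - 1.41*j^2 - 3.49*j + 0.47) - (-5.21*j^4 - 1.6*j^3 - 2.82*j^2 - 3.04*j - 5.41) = 5.21*j^4 - 1.56*j^3 + 1.41*j^2 - 0.45*j + 5.88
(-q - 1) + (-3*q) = -4*q - 1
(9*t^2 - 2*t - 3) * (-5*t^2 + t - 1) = -45*t^4 + 19*t^3 + 4*t^2 - t + 3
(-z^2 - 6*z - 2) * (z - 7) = -z^3 + z^2 + 40*z + 14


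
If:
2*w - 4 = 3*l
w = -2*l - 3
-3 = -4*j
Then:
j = 3/4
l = -10/7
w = -1/7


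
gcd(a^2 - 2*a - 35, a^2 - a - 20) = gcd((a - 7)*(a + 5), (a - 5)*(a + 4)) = 1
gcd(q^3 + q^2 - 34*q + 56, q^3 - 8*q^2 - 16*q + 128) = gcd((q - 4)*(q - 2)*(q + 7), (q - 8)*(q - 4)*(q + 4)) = q - 4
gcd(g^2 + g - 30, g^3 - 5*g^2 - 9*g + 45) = g - 5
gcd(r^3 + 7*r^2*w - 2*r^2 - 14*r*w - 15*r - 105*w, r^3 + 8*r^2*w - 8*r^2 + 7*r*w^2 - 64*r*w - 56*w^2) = r + 7*w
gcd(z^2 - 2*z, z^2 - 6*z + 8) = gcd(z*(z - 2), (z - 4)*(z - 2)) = z - 2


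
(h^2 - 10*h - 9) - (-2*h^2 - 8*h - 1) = 3*h^2 - 2*h - 8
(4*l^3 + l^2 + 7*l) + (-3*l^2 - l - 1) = 4*l^3 - 2*l^2 + 6*l - 1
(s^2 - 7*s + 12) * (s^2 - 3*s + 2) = s^4 - 10*s^3 + 35*s^2 - 50*s + 24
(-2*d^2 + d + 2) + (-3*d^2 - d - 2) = -5*d^2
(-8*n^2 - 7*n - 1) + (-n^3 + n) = -n^3 - 8*n^2 - 6*n - 1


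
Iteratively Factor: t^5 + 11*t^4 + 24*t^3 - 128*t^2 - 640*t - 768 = (t + 4)*(t^4 + 7*t^3 - 4*t^2 - 112*t - 192) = (t + 4)^2*(t^3 + 3*t^2 - 16*t - 48) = (t - 4)*(t + 4)^2*(t^2 + 7*t + 12) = (t - 4)*(t + 3)*(t + 4)^2*(t + 4)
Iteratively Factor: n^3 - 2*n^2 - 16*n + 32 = (n - 2)*(n^2 - 16) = (n - 2)*(n + 4)*(n - 4)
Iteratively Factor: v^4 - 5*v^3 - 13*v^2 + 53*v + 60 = (v + 1)*(v^3 - 6*v^2 - 7*v + 60) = (v + 1)*(v + 3)*(v^2 - 9*v + 20) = (v - 5)*(v + 1)*(v + 3)*(v - 4)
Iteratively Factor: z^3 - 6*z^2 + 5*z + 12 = (z - 3)*(z^2 - 3*z - 4) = (z - 3)*(z + 1)*(z - 4)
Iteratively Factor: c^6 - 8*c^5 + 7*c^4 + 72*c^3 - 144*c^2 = (c + 3)*(c^5 - 11*c^4 + 40*c^3 - 48*c^2) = c*(c + 3)*(c^4 - 11*c^3 + 40*c^2 - 48*c) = c*(c - 3)*(c + 3)*(c^3 - 8*c^2 + 16*c) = c*(c - 4)*(c - 3)*(c + 3)*(c^2 - 4*c) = c*(c - 4)^2*(c - 3)*(c + 3)*(c)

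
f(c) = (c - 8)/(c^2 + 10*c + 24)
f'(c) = (-2*c - 10)*(c - 8)/(c^2 + 10*c + 24)^2 + 1/(c^2 + 10*c + 24) = (c^2 + 10*c - 2*(c - 8)*(c + 5) + 24)/(c^2 + 10*c + 24)^2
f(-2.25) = -1.56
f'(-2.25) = 1.46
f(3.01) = -0.08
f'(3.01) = 0.04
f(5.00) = -0.03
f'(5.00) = 0.02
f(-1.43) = -0.80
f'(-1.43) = 0.57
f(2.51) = -0.10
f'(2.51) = 0.04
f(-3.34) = -6.46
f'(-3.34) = 12.78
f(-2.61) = -2.25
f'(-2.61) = 2.50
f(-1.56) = -0.88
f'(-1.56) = 0.65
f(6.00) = -0.02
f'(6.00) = 0.01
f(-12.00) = -0.42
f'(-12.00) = -0.10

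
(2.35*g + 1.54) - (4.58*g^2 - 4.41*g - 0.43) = -4.58*g^2 + 6.76*g + 1.97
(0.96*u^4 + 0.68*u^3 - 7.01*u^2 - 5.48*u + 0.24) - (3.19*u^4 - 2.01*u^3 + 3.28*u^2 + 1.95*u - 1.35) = -2.23*u^4 + 2.69*u^3 - 10.29*u^2 - 7.43*u + 1.59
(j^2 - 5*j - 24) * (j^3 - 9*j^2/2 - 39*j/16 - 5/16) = j^5 - 19*j^4/2 - 63*j^3/16 + 959*j^2/8 + 961*j/16 + 15/2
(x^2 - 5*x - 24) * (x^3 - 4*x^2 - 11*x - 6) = x^5 - 9*x^4 - 15*x^3 + 145*x^2 + 294*x + 144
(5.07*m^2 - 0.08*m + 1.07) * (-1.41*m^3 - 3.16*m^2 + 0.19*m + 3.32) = -7.1487*m^5 - 15.9084*m^4 - 0.2926*m^3 + 13.436*m^2 - 0.0623*m + 3.5524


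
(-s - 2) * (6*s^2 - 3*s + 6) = -6*s^3 - 9*s^2 - 12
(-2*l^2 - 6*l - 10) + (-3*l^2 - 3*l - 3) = -5*l^2 - 9*l - 13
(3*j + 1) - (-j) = 4*j + 1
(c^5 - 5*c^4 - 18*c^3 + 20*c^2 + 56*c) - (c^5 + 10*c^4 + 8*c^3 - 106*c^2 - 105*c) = -15*c^4 - 26*c^3 + 126*c^2 + 161*c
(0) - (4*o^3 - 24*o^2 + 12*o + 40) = -4*o^3 + 24*o^2 - 12*o - 40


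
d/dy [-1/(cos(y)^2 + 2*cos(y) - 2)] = -2*(cos(y) + 1)*sin(y)/(cos(y)^2 + 2*cos(y) - 2)^2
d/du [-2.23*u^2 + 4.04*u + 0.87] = 4.04 - 4.46*u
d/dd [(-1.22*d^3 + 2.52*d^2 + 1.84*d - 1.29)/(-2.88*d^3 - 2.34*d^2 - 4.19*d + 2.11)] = (10.1124*d^4 + 20.822*d^3 - 25.1214*d^2 + 4.5972*d - 1.5227)/(8.2944*d^6 + 13.4784*d^5 + 29.61*d^4 + 7.4556*d^3 + 7.68130000000001*d^2 - 17.6818*d + 4.4521)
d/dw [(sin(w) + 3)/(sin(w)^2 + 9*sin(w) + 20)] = (-6*sin(w) + cos(w)^2 - 8)*cos(w)/(sin(w)^2 + 9*sin(w) + 20)^2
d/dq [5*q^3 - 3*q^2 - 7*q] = 15*q^2 - 6*q - 7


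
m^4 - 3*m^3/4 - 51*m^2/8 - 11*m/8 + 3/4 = (m - 3)*(m - 1/4)*(m + 1/2)*(m + 2)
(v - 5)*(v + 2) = v^2 - 3*v - 10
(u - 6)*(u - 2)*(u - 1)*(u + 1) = u^4 - 8*u^3 + 11*u^2 + 8*u - 12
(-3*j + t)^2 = 9*j^2 - 6*j*t + t^2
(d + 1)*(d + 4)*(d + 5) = d^3 + 10*d^2 + 29*d + 20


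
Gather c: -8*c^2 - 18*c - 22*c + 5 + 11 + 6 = -8*c^2 - 40*c + 22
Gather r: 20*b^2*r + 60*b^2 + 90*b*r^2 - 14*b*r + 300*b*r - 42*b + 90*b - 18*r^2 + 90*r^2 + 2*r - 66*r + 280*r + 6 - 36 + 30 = 60*b^2 + 48*b + r^2*(90*b + 72) + r*(20*b^2 + 286*b + 216)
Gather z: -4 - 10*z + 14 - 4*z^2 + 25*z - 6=-4*z^2 + 15*z + 4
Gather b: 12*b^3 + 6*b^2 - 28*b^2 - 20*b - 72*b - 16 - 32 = 12*b^3 - 22*b^2 - 92*b - 48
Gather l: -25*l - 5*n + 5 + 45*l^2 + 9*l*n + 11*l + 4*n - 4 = 45*l^2 + l*(9*n - 14) - n + 1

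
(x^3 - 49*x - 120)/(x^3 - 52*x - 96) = (-x^3 + 49*x + 120)/(-x^3 + 52*x + 96)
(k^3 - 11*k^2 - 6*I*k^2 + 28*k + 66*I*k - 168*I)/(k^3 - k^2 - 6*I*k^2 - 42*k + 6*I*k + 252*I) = (k - 4)/(k + 6)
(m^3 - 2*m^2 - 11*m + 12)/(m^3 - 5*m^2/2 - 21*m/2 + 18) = 2*(m - 1)/(2*m - 3)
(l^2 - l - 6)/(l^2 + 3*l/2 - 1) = 2*(l - 3)/(2*l - 1)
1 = 1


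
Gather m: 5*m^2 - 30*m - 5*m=5*m^2 - 35*m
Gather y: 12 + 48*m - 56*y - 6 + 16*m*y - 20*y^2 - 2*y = 48*m - 20*y^2 + y*(16*m - 58) + 6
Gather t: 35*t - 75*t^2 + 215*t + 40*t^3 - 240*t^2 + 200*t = 40*t^3 - 315*t^2 + 450*t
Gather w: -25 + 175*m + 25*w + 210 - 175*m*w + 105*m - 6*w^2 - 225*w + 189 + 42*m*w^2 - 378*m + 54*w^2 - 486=-98*m + w^2*(42*m + 48) + w*(-175*m - 200) - 112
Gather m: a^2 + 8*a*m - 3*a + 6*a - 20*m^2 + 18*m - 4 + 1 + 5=a^2 + 3*a - 20*m^2 + m*(8*a + 18) + 2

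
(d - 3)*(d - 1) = d^2 - 4*d + 3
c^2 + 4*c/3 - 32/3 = (c - 8/3)*(c + 4)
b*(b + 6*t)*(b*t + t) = b^3*t + 6*b^2*t^2 + b^2*t + 6*b*t^2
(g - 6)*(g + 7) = g^2 + g - 42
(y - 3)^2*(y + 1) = y^3 - 5*y^2 + 3*y + 9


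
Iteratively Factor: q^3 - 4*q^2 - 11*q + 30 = (q + 3)*(q^2 - 7*q + 10) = (q - 2)*(q + 3)*(q - 5)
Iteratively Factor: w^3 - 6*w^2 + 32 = (w - 4)*(w^2 - 2*w - 8) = (w - 4)*(w + 2)*(w - 4)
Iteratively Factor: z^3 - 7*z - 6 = (z + 1)*(z^2 - z - 6) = (z - 3)*(z + 1)*(z + 2)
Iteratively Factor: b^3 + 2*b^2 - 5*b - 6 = (b + 3)*(b^2 - b - 2) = (b + 1)*(b + 3)*(b - 2)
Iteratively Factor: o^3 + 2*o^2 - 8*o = (o)*(o^2 + 2*o - 8) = o*(o - 2)*(o + 4)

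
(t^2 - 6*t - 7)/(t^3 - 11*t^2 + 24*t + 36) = (t - 7)/(t^2 - 12*t + 36)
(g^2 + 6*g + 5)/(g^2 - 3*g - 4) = (g + 5)/(g - 4)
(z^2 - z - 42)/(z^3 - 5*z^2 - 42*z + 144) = (z - 7)/(z^2 - 11*z + 24)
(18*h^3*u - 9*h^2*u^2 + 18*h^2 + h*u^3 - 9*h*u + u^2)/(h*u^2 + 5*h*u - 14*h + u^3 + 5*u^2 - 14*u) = (18*h^3*u - 9*h^2*u^2 + 18*h^2 + h*u^3 - 9*h*u + u^2)/(h*u^2 + 5*h*u - 14*h + u^3 + 5*u^2 - 14*u)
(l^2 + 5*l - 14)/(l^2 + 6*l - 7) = (l - 2)/(l - 1)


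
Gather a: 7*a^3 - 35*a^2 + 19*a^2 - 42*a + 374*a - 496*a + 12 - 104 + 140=7*a^3 - 16*a^2 - 164*a + 48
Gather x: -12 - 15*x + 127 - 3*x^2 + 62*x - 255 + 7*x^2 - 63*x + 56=4*x^2 - 16*x - 84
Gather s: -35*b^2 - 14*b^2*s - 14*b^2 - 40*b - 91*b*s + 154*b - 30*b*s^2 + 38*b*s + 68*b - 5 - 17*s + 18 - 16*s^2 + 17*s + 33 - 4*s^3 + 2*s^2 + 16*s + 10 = -49*b^2 + 182*b - 4*s^3 + s^2*(-30*b - 14) + s*(-14*b^2 - 53*b + 16) + 56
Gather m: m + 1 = m + 1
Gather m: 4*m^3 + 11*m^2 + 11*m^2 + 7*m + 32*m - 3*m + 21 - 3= 4*m^3 + 22*m^2 + 36*m + 18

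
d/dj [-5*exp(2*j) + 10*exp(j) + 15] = 10*(1 - exp(j))*exp(j)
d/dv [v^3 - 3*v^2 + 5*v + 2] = 3*v^2 - 6*v + 5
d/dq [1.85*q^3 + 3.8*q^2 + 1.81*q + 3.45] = 5.55*q^2 + 7.6*q + 1.81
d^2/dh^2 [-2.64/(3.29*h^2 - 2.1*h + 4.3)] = (57.151248*h^2 - 36.47952*h - 2.64*(6.58*h - 2.1)*(13.16*h - 4.2) + 74.69616)/(3.29*h^2 - 2.1*h + 4.3)^3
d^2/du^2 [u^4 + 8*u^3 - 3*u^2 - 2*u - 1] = 12*u^2 + 48*u - 6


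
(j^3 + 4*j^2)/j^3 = (j + 4)/j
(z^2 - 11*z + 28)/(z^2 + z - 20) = (z - 7)/(z + 5)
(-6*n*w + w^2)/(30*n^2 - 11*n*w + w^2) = w/(-5*n + w)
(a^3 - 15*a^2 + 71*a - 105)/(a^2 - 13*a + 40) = (a^2 - 10*a + 21)/(a - 8)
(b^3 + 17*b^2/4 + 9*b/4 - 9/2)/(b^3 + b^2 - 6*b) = (4*b^2 + 5*b - 6)/(4*b*(b - 2))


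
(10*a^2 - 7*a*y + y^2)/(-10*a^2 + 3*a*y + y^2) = (-5*a + y)/(5*a + y)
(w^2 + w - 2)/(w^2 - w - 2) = (-w^2 - w + 2)/(-w^2 + w + 2)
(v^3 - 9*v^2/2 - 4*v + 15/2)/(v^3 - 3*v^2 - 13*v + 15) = (v + 3/2)/(v + 3)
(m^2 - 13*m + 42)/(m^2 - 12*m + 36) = (m - 7)/(m - 6)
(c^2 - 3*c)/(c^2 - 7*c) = (c - 3)/(c - 7)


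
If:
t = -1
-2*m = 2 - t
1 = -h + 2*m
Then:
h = -4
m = -3/2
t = -1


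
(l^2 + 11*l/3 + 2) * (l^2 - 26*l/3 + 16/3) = l^4 - 5*l^3 - 220*l^2/9 + 20*l/9 + 32/3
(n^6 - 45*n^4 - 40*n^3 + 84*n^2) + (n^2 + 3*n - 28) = n^6 - 45*n^4 - 40*n^3 + 85*n^2 + 3*n - 28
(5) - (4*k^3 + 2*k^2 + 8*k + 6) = -4*k^3 - 2*k^2 - 8*k - 1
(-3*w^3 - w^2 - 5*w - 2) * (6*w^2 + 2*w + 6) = -18*w^5 - 12*w^4 - 50*w^3 - 28*w^2 - 34*w - 12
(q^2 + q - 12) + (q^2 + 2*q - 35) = 2*q^2 + 3*q - 47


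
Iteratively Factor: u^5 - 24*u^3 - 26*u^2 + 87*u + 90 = (u + 3)*(u^4 - 3*u^3 - 15*u^2 + 19*u + 30) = (u - 2)*(u + 3)*(u^3 - u^2 - 17*u - 15) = (u - 5)*(u - 2)*(u + 3)*(u^2 + 4*u + 3) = (u - 5)*(u - 2)*(u + 1)*(u + 3)*(u + 3)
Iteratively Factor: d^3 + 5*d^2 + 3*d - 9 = (d + 3)*(d^2 + 2*d - 3) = (d + 3)^2*(d - 1)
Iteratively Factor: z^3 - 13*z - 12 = (z + 1)*(z^2 - z - 12) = (z - 4)*(z + 1)*(z + 3)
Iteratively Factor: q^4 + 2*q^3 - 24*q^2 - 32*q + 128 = (q + 4)*(q^3 - 2*q^2 - 16*q + 32) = (q - 4)*(q + 4)*(q^2 + 2*q - 8) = (q - 4)*(q - 2)*(q + 4)*(q + 4)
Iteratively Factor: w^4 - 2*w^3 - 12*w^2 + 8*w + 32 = (w - 4)*(w^3 + 2*w^2 - 4*w - 8) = (w - 4)*(w - 2)*(w^2 + 4*w + 4) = (w - 4)*(w - 2)*(w + 2)*(w + 2)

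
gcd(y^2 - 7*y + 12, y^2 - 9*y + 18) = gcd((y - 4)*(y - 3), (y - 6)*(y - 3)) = y - 3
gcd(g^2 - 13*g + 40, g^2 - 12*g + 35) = g - 5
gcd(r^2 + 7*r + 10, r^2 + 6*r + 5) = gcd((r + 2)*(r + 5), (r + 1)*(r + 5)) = r + 5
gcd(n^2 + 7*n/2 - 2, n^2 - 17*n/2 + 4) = n - 1/2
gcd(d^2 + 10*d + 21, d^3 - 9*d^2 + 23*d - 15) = 1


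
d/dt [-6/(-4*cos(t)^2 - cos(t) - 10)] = 6*(8*cos(t) + 1)*sin(t)/(4*cos(t)^2 + cos(t) + 10)^2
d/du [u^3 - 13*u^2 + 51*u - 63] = 3*u^2 - 26*u + 51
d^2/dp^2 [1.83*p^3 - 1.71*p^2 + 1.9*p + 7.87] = 10.98*p - 3.42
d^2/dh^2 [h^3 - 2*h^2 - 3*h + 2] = 6*h - 4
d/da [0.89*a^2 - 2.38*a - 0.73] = 1.78*a - 2.38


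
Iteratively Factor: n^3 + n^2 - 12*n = (n - 3)*(n^2 + 4*n) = (n - 3)*(n + 4)*(n)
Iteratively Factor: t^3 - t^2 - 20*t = (t)*(t^2 - t - 20) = t*(t + 4)*(t - 5)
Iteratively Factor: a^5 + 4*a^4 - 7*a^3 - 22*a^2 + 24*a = (a)*(a^4 + 4*a^3 - 7*a^2 - 22*a + 24) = a*(a - 2)*(a^3 + 6*a^2 + 5*a - 12) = a*(a - 2)*(a + 4)*(a^2 + 2*a - 3) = a*(a - 2)*(a + 3)*(a + 4)*(a - 1)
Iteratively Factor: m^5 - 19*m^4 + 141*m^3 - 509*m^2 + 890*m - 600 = (m - 5)*(m^4 - 14*m^3 + 71*m^2 - 154*m + 120) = (m - 5)*(m - 3)*(m^3 - 11*m^2 + 38*m - 40) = (m - 5)*(m - 3)*(m - 2)*(m^2 - 9*m + 20) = (m - 5)*(m - 4)*(m - 3)*(m - 2)*(m - 5)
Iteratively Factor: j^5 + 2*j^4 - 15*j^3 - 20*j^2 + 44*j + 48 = (j + 4)*(j^4 - 2*j^3 - 7*j^2 + 8*j + 12) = (j - 3)*(j + 4)*(j^3 + j^2 - 4*j - 4) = (j - 3)*(j + 2)*(j + 4)*(j^2 - j - 2) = (j - 3)*(j + 1)*(j + 2)*(j + 4)*(j - 2)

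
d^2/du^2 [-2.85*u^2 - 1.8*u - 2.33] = -5.70000000000000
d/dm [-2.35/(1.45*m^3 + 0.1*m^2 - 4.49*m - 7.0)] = (10.2225*m^2 + 0.47*m - 10.5515)/(1.45*m^3 + 0.1*m^2 - 4.49*m - 7.0)^2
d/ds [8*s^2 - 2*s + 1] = 16*s - 2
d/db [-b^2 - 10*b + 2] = -2*b - 10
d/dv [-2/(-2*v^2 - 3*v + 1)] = 2*(-4*v - 3)/(2*v^2 + 3*v - 1)^2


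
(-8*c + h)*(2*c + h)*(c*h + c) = -16*c^3*h - 16*c^3 - 6*c^2*h^2 - 6*c^2*h + c*h^3 + c*h^2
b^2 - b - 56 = (b - 8)*(b + 7)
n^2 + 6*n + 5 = (n + 1)*(n + 5)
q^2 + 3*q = q*(q + 3)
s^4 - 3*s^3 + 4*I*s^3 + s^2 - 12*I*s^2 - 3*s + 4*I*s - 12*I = (s - 3)*(s - I)*(s + I)*(s + 4*I)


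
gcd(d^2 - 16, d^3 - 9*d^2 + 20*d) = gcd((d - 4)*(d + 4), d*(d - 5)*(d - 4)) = d - 4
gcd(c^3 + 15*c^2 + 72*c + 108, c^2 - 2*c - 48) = c + 6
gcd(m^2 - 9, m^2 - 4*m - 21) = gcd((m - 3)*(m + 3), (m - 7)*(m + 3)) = m + 3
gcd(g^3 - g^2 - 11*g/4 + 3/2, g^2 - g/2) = g - 1/2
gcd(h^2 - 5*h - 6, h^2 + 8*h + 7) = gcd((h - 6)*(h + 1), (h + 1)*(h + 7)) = h + 1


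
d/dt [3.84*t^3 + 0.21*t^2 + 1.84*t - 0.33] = 11.52*t^2 + 0.42*t + 1.84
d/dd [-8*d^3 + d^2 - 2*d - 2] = -24*d^2 + 2*d - 2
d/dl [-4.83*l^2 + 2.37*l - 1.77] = 2.37 - 9.66*l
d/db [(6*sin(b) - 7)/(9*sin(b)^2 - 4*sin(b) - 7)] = 2*(-27*sin(b)^2 + 63*sin(b) - 35)*cos(b)/(9*sin(b)^2 - 4*sin(b) - 7)^2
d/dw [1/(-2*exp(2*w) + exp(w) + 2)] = (4*exp(w) - 1)*exp(w)/(-2*exp(2*w) + exp(w) + 2)^2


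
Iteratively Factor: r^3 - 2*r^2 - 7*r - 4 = (r - 4)*(r^2 + 2*r + 1) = (r - 4)*(r + 1)*(r + 1)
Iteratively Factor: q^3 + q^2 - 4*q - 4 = (q + 2)*(q^2 - q - 2) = (q + 1)*(q + 2)*(q - 2)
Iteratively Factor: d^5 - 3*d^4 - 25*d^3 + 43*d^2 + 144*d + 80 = (d - 4)*(d^4 + d^3 - 21*d^2 - 41*d - 20) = (d - 4)*(d + 1)*(d^3 - 21*d - 20) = (d - 5)*(d - 4)*(d + 1)*(d^2 + 5*d + 4) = (d - 5)*(d - 4)*(d + 1)^2*(d + 4)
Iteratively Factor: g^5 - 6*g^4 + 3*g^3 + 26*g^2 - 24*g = (g + 2)*(g^4 - 8*g^3 + 19*g^2 - 12*g) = (g - 1)*(g + 2)*(g^3 - 7*g^2 + 12*g) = (g - 3)*(g - 1)*(g + 2)*(g^2 - 4*g) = (g - 4)*(g - 3)*(g - 1)*(g + 2)*(g)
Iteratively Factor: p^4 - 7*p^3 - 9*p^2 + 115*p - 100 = (p - 5)*(p^3 - 2*p^2 - 19*p + 20) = (p - 5)*(p - 1)*(p^2 - p - 20) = (p - 5)^2*(p - 1)*(p + 4)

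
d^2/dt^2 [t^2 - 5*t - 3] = 2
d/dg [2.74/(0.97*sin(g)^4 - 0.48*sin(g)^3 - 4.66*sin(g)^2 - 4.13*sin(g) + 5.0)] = (-10.6312*sin(g)^3 + 3.9456*sin(g)^2 + 25.5368*sin(g) + 11.3162)*cos(g)/(-0.97*sin(g)^4 + 0.48*sin(g)^3 + 4.66*sin(g)^2 + 4.13*sin(g) - 5.0)^2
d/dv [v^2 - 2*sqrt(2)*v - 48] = 2*v - 2*sqrt(2)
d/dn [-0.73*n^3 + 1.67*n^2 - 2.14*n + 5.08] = -2.19*n^2 + 3.34*n - 2.14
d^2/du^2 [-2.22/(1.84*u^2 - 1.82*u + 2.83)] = (15.032064*u^2 - 14.868672*u - 2.22*(3.68*u - 1.82)*(7.36*u - 3.64) + 23.119968)/(1.84*u^2 - 1.82*u + 2.83)^3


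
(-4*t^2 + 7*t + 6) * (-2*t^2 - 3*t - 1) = 8*t^4 - 2*t^3 - 29*t^2 - 25*t - 6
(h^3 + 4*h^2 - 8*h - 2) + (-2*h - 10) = h^3 + 4*h^2 - 10*h - 12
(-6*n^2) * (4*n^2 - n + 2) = -24*n^4 + 6*n^3 - 12*n^2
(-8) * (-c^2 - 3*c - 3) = 8*c^2 + 24*c + 24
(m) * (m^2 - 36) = m^3 - 36*m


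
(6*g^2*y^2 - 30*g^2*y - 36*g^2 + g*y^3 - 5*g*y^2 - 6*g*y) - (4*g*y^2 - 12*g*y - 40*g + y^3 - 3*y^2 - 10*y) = 6*g^2*y^2 - 30*g^2*y - 36*g^2 + g*y^3 - 9*g*y^2 + 6*g*y + 40*g - y^3 + 3*y^2 + 10*y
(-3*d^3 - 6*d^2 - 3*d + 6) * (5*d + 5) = -15*d^4 - 45*d^3 - 45*d^2 + 15*d + 30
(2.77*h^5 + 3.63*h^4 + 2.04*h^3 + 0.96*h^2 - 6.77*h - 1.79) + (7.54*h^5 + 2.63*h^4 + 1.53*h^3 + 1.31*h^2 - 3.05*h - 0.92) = 10.31*h^5 + 6.26*h^4 + 3.57*h^3 + 2.27*h^2 - 9.82*h - 2.71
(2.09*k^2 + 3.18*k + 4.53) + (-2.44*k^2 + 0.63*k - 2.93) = -0.35*k^2 + 3.81*k + 1.6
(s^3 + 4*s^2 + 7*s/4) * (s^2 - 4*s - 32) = s^5 - 185*s^3/4 - 135*s^2 - 56*s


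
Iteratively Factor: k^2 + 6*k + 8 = (k + 4)*(k + 2)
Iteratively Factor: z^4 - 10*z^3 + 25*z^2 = (z - 5)*(z^3 - 5*z^2) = z*(z - 5)*(z^2 - 5*z) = z^2*(z - 5)*(z - 5)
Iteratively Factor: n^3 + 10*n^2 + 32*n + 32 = (n + 4)*(n^2 + 6*n + 8) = (n + 2)*(n + 4)*(n + 4)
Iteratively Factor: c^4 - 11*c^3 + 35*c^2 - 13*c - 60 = (c - 3)*(c^3 - 8*c^2 + 11*c + 20) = (c - 5)*(c - 3)*(c^2 - 3*c - 4) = (c - 5)*(c - 3)*(c + 1)*(c - 4)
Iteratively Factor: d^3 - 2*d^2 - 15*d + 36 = (d - 3)*(d^2 + d - 12) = (d - 3)*(d + 4)*(d - 3)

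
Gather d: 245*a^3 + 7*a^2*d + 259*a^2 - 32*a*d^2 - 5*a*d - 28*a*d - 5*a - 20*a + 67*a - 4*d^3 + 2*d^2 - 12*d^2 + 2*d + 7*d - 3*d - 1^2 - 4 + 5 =245*a^3 + 259*a^2 + 42*a - 4*d^3 + d^2*(-32*a - 10) + d*(7*a^2 - 33*a + 6)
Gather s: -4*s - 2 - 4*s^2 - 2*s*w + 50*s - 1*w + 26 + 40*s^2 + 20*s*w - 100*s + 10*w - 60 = 36*s^2 + s*(18*w - 54) + 9*w - 36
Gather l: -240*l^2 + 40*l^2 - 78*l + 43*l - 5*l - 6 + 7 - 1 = -200*l^2 - 40*l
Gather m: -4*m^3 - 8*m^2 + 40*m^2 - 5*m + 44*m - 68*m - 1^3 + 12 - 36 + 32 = -4*m^3 + 32*m^2 - 29*m + 7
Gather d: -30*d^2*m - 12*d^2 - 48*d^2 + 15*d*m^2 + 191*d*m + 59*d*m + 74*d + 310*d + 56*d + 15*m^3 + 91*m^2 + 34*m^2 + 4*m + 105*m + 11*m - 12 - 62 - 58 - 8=d^2*(-30*m - 60) + d*(15*m^2 + 250*m + 440) + 15*m^3 + 125*m^2 + 120*m - 140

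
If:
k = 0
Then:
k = 0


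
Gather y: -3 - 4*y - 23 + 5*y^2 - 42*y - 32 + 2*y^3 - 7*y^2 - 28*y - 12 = 2*y^3 - 2*y^2 - 74*y - 70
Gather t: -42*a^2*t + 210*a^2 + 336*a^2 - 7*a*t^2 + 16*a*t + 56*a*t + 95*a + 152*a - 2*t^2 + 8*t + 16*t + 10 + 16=546*a^2 + 247*a + t^2*(-7*a - 2) + t*(-42*a^2 + 72*a + 24) + 26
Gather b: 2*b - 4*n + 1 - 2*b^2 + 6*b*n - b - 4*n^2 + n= -2*b^2 + b*(6*n + 1) - 4*n^2 - 3*n + 1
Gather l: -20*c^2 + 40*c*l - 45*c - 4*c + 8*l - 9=-20*c^2 - 49*c + l*(40*c + 8) - 9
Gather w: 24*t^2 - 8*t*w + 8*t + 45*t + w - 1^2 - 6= 24*t^2 + 53*t + w*(1 - 8*t) - 7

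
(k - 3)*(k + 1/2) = k^2 - 5*k/2 - 3/2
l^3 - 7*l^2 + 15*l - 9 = (l - 3)^2*(l - 1)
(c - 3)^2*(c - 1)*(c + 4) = c^4 - 3*c^3 - 13*c^2 + 51*c - 36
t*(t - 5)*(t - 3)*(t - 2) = t^4 - 10*t^3 + 31*t^2 - 30*t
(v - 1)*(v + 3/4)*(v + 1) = v^3 + 3*v^2/4 - v - 3/4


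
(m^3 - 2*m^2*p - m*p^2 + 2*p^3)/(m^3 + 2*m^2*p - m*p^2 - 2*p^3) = (m - 2*p)/(m + 2*p)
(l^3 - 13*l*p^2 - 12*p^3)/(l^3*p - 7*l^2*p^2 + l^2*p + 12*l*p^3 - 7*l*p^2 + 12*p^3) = (-l^2 - 4*l*p - 3*p^2)/(p*(-l^2 + 3*l*p - l + 3*p))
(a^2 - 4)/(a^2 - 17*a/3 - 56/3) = 3*(4 - a^2)/(-3*a^2 + 17*a + 56)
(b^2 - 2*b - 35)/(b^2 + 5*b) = (b - 7)/b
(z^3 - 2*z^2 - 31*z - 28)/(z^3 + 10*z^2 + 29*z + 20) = (z - 7)/(z + 5)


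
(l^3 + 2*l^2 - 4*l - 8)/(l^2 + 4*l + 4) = l - 2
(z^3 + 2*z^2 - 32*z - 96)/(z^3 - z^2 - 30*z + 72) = (z^3 + 2*z^2 - 32*z - 96)/(z^3 - z^2 - 30*z + 72)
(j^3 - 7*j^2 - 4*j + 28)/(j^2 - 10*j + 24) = (j^3 - 7*j^2 - 4*j + 28)/(j^2 - 10*j + 24)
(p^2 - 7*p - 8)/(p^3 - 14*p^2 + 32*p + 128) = (p + 1)/(p^2 - 6*p - 16)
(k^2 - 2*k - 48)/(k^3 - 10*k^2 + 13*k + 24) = (k + 6)/(k^2 - 2*k - 3)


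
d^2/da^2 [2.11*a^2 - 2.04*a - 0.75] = 4.22000000000000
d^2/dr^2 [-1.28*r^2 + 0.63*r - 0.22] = -2.56000000000000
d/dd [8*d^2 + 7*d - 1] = 16*d + 7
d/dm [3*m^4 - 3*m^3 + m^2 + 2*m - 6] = 12*m^3 - 9*m^2 + 2*m + 2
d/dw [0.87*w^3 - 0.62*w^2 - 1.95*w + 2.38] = 2.61*w^2 - 1.24*w - 1.95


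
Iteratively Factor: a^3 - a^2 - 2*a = (a)*(a^2 - a - 2) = a*(a + 1)*(a - 2)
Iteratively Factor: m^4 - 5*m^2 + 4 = (m - 1)*(m^3 + m^2 - 4*m - 4) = (m - 1)*(m + 2)*(m^2 - m - 2) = (m - 2)*(m - 1)*(m + 2)*(m + 1)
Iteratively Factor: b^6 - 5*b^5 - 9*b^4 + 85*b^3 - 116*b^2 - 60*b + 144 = (b - 2)*(b^5 - 3*b^4 - 15*b^3 + 55*b^2 - 6*b - 72) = (b - 3)*(b - 2)*(b^4 - 15*b^2 + 10*b + 24) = (b - 3)*(b - 2)^2*(b^3 + 2*b^2 - 11*b - 12) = (b - 3)^2*(b - 2)^2*(b^2 + 5*b + 4) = (b - 3)^2*(b - 2)^2*(b + 4)*(b + 1)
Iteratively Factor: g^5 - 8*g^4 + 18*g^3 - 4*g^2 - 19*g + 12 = (g - 1)*(g^4 - 7*g^3 + 11*g^2 + 7*g - 12) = (g - 3)*(g - 1)*(g^3 - 4*g^2 - g + 4) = (g - 3)*(g - 1)^2*(g^2 - 3*g - 4) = (g - 3)*(g - 1)^2*(g + 1)*(g - 4)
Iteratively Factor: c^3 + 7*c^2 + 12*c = (c + 3)*(c^2 + 4*c) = (c + 3)*(c + 4)*(c)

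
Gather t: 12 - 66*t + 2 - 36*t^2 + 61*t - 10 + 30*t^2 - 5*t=-6*t^2 - 10*t + 4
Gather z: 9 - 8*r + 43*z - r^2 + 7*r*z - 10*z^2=-r^2 - 8*r - 10*z^2 + z*(7*r + 43) + 9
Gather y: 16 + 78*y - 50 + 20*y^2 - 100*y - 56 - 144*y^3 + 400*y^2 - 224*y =-144*y^3 + 420*y^2 - 246*y - 90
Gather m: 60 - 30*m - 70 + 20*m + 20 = 10 - 10*m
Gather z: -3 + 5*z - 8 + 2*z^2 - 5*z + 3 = 2*z^2 - 8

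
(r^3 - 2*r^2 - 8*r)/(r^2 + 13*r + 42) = r*(r^2 - 2*r - 8)/(r^2 + 13*r + 42)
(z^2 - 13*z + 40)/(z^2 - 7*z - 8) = (z - 5)/(z + 1)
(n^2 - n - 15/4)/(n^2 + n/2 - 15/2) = (n + 3/2)/(n + 3)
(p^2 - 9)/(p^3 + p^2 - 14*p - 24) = (p - 3)/(p^2 - 2*p - 8)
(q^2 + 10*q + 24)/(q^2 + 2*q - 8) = (q + 6)/(q - 2)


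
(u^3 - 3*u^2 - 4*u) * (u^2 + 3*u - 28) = u^5 - 41*u^3 + 72*u^2 + 112*u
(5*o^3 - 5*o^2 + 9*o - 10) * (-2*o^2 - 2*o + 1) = -10*o^5 - 3*o^3 - 3*o^2 + 29*o - 10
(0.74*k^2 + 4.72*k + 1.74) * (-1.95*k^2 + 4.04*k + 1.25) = -1.443*k^4 - 6.2144*k^3 + 16.6008*k^2 + 12.9296*k + 2.175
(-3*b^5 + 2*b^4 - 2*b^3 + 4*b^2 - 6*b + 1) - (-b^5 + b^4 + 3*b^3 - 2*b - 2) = -2*b^5 + b^4 - 5*b^3 + 4*b^2 - 4*b + 3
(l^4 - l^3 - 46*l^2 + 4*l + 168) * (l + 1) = l^5 - 47*l^3 - 42*l^2 + 172*l + 168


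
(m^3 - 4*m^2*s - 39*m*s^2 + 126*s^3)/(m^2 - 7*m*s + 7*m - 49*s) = (m^2 + 3*m*s - 18*s^2)/(m + 7)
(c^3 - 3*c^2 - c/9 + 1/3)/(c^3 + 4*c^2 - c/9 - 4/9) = (c - 3)/(c + 4)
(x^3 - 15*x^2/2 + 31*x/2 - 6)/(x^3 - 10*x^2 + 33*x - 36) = (x - 1/2)/(x - 3)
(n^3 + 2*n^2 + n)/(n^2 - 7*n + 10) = n*(n^2 + 2*n + 1)/(n^2 - 7*n + 10)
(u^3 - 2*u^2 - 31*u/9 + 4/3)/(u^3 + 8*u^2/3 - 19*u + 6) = (u + 4/3)/(u + 6)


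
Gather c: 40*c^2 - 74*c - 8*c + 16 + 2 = 40*c^2 - 82*c + 18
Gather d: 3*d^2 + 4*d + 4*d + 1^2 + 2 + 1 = 3*d^2 + 8*d + 4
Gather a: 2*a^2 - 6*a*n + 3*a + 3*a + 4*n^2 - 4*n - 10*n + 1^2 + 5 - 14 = 2*a^2 + a*(6 - 6*n) + 4*n^2 - 14*n - 8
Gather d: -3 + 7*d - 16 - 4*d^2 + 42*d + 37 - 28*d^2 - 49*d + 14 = 32 - 32*d^2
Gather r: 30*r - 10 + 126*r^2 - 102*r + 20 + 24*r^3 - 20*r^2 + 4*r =24*r^3 + 106*r^2 - 68*r + 10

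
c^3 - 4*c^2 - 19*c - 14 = (c - 7)*(c + 1)*(c + 2)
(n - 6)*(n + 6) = n^2 - 36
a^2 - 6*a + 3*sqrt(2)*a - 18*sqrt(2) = (a - 6)*(a + 3*sqrt(2))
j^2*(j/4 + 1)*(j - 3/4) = j^4/4 + 13*j^3/16 - 3*j^2/4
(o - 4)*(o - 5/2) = o^2 - 13*o/2 + 10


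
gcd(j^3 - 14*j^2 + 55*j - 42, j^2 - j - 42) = j - 7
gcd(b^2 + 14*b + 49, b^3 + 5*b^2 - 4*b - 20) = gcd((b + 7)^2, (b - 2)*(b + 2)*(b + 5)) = 1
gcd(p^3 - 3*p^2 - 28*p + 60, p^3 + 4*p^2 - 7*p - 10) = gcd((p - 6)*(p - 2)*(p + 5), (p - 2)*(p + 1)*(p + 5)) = p^2 + 3*p - 10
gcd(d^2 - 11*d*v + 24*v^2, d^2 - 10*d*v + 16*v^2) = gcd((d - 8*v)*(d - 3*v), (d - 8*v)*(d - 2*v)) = -d + 8*v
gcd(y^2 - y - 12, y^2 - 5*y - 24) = y + 3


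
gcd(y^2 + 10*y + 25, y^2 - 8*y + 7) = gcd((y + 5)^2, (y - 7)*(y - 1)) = 1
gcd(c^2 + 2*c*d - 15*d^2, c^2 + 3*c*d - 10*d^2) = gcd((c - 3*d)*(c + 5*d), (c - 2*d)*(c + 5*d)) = c + 5*d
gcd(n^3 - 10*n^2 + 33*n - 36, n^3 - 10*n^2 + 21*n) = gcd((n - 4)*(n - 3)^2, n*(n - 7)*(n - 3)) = n - 3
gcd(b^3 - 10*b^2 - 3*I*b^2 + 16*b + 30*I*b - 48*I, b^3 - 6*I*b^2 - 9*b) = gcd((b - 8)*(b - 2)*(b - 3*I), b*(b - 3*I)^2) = b - 3*I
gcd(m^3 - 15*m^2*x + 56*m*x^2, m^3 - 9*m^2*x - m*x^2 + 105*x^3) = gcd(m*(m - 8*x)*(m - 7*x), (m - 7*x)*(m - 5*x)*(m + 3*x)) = -m + 7*x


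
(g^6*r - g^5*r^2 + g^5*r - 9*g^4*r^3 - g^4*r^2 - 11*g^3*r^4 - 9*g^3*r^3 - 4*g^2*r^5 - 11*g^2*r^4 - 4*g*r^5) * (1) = g^6*r - g^5*r^2 + g^5*r - 9*g^4*r^3 - g^4*r^2 - 11*g^3*r^4 - 9*g^3*r^3 - 4*g^2*r^5 - 11*g^2*r^4 - 4*g*r^5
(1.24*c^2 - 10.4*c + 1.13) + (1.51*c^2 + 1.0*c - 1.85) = 2.75*c^2 - 9.4*c - 0.72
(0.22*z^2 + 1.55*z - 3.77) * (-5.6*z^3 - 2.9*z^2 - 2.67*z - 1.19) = -1.232*z^5 - 9.318*z^4 + 16.0296*z^3 + 6.5327*z^2 + 8.2214*z + 4.4863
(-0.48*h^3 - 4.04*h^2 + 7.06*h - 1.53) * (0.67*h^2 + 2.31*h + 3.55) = -0.3216*h^5 - 3.8156*h^4 - 6.3062*h^3 + 0.9415*h^2 + 21.5287*h - 5.4315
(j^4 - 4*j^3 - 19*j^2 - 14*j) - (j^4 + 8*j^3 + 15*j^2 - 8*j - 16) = -12*j^3 - 34*j^2 - 6*j + 16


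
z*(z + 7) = z^2 + 7*z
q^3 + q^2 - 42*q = q*(q - 6)*(q + 7)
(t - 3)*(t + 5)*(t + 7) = t^3 + 9*t^2 - t - 105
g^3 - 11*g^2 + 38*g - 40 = (g - 5)*(g - 4)*(g - 2)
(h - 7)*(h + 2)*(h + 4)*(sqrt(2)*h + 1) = sqrt(2)*h^4 - sqrt(2)*h^3 + h^3 - 34*sqrt(2)*h^2 - h^2 - 56*sqrt(2)*h - 34*h - 56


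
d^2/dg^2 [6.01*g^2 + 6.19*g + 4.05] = 12.0200000000000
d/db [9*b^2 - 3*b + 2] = 18*b - 3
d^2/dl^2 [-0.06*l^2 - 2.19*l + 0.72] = -0.120000000000000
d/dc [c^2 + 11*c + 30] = 2*c + 11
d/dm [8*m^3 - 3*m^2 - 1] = 6*m*(4*m - 1)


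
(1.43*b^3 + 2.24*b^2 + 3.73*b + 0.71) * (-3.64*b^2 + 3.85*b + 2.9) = -5.2052*b^5 - 2.6481*b^4 - 0.8062*b^3 + 18.2721*b^2 + 13.5505*b + 2.059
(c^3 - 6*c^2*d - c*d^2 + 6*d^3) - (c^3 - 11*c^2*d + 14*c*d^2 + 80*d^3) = 5*c^2*d - 15*c*d^2 - 74*d^3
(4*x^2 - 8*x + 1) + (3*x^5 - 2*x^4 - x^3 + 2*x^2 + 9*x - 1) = 3*x^5 - 2*x^4 - x^3 + 6*x^2 + x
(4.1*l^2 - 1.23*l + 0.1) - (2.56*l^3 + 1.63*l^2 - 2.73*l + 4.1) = -2.56*l^3 + 2.47*l^2 + 1.5*l - 4.0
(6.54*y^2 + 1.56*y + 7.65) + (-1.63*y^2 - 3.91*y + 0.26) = 4.91*y^2 - 2.35*y + 7.91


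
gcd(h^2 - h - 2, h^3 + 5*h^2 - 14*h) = h - 2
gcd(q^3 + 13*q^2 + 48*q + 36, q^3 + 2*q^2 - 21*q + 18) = q + 6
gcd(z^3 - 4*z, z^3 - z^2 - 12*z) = z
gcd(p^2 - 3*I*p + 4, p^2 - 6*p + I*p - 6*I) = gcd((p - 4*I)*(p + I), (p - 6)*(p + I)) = p + I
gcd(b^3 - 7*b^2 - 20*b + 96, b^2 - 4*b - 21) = 1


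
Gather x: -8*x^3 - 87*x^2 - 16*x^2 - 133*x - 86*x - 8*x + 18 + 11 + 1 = -8*x^3 - 103*x^2 - 227*x + 30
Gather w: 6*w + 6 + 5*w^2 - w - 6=5*w^2 + 5*w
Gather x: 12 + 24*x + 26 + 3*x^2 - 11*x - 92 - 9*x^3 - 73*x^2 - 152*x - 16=-9*x^3 - 70*x^2 - 139*x - 70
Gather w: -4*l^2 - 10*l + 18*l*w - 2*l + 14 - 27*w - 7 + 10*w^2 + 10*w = -4*l^2 - 12*l + 10*w^2 + w*(18*l - 17) + 7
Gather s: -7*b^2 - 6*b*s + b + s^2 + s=-7*b^2 + b + s^2 + s*(1 - 6*b)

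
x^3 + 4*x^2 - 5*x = x*(x - 1)*(x + 5)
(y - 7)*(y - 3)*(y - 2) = y^3 - 12*y^2 + 41*y - 42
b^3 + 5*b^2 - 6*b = b*(b - 1)*(b + 6)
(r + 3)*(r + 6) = r^2 + 9*r + 18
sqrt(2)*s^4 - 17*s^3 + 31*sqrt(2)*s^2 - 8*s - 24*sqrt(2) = (s - 6*sqrt(2))*(s - 2*sqrt(2))*(s - sqrt(2))*(sqrt(2)*s + 1)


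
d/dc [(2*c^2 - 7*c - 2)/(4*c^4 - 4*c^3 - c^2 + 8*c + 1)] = (-16*c^5 + 92*c^4 - 24*c^3 - 15*c^2 + 9)/(16*c^8 - 32*c^7 + 8*c^6 + 72*c^5 - 55*c^4 - 24*c^3 + 62*c^2 + 16*c + 1)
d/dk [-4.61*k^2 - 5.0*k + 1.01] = -9.22*k - 5.0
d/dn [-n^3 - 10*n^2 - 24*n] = -3*n^2 - 20*n - 24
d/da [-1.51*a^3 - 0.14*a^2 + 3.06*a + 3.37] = -4.53*a^2 - 0.28*a + 3.06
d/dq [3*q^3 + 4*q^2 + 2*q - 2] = 9*q^2 + 8*q + 2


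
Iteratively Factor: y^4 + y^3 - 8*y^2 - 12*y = (y + 2)*(y^3 - y^2 - 6*y) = (y + 2)^2*(y^2 - 3*y) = y*(y + 2)^2*(y - 3)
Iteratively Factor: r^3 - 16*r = (r)*(r^2 - 16) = r*(r - 4)*(r + 4)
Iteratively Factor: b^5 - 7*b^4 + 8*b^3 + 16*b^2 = (b)*(b^4 - 7*b^3 + 8*b^2 + 16*b) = b^2*(b^3 - 7*b^2 + 8*b + 16) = b^2*(b - 4)*(b^2 - 3*b - 4) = b^2*(b - 4)*(b + 1)*(b - 4)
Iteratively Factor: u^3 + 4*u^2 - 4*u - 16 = (u + 2)*(u^2 + 2*u - 8) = (u - 2)*(u + 2)*(u + 4)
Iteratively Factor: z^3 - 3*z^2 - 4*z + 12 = (z - 2)*(z^2 - z - 6) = (z - 2)*(z + 2)*(z - 3)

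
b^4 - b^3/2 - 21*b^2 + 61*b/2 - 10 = (b - 4)*(b - 1)*(b - 1/2)*(b + 5)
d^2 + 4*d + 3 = (d + 1)*(d + 3)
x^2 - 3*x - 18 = (x - 6)*(x + 3)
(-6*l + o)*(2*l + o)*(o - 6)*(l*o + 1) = -12*l^3*o^2 + 72*l^3*o - 4*l^2*o^3 + 24*l^2*o^2 - 12*l^2*o + 72*l^2 + l*o^4 - 6*l*o^3 - 4*l*o^2 + 24*l*o + o^3 - 6*o^2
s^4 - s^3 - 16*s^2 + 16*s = s*(s - 4)*(s - 1)*(s + 4)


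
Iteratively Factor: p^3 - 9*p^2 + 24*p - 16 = (p - 1)*(p^2 - 8*p + 16) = (p - 4)*(p - 1)*(p - 4)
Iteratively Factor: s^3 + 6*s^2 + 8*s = (s)*(s^2 + 6*s + 8) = s*(s + 4)*(s + 2)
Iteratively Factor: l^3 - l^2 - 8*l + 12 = (l - 2)*(l^2 + l - 6) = (l - 2)*(l + 3)*(l - 2)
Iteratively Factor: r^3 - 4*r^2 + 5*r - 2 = (r - 2)*(r^2 - 2*r + 1) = (r - 2)*(r - 1)*(r - 1)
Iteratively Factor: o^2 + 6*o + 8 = (o + 4)*(o + 2)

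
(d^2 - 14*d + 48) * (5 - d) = -d^3 + 19*d^2 - 118*d + 240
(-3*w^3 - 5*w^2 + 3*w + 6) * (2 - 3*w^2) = 9*w^5 + 15*w^4 - 15*w^3 - 28*w^2 + 6*w + 12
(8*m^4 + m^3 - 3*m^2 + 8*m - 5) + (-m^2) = 8*m^4 + m^3 - 4*m^2 + 8*m - 5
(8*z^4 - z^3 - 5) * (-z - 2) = -8*z^5 - 15*z^4 + 2*z^3 + 5*z + 10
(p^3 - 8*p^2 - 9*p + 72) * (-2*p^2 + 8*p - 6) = -2*p^5 + 24*p^4 - 52*p^3 - 168*p^2 + 630*p - 432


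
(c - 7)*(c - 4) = c^2 - 11*c + 28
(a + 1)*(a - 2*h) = a^2 - 2*a*h + a - 2*h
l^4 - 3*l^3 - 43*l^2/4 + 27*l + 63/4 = (l - 7/2)*(l - 3)*(l + 1/2)*(l + 3)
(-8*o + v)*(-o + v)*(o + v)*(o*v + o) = 8*o^4*v + 8*o^4 - o^3*v^2 - o^3*v - 8*o^2*v^3 - 8*o^2*v^2 + o*v^4 + o*v^3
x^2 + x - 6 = (x - 2)*(x + 3)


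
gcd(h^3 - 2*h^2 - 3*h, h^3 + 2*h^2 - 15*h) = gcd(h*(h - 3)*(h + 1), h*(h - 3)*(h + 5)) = h^2 - 3*h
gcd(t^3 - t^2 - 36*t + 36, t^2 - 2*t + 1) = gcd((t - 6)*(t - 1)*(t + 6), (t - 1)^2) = t - 1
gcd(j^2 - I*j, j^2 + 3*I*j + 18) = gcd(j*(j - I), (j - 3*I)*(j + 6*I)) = 1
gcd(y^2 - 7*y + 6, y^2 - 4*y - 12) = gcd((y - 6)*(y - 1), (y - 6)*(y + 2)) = y - 6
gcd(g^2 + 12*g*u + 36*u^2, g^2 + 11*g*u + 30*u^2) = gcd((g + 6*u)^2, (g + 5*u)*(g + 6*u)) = g + 6*u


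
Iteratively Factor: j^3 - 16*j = (j + 4)*(j^2 - 4*j) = (j - 4)*(j + 4)*(j)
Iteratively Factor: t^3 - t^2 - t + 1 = (t + 1)*(t^2 - 2*t + 1) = (t - 1)*(t + 1)*(t - 1)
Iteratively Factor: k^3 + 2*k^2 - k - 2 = (k + 1)*(k^2 + k - 2) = (k - 1)*(k + 1)*(k + 2)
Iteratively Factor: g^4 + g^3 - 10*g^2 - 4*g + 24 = (g + 3)*(g^3 - 2*g^2 - 4*g + 8) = (g - 2)*(g + 3)*(g^2 - 4) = (g - 2)*(g + 2)*(g + 3)*(g - 2)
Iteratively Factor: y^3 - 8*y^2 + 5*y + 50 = (y + 2)*(y^2 - 10*y + 25) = (y - 5)*(y + 2)*(y - 5)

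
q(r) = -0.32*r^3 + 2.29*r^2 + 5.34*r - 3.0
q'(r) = -0.96*r^2 + 4.58*r + 5.34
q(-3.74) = 25.80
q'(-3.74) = -25.22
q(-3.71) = 25.05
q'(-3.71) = -24.87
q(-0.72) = -5.54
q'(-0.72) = 1.54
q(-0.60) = -5.31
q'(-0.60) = 2.25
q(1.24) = 6.53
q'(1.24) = 9.54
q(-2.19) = -0.35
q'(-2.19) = -9.29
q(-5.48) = 89.17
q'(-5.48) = -48.59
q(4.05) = 34.93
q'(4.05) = 8.14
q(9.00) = -2.73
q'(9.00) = -31.20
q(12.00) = -162.12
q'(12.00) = -77.94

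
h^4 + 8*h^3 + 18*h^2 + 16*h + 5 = (h + 1)^3*(h + 5)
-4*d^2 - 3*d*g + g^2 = (-4*d + g)*(d + g)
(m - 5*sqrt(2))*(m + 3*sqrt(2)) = m^2 - 2*sqrt(2)*m - 30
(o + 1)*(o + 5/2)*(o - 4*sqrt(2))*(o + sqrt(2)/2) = o^4 - 7*sqrt(2)*o^3/2 + 7*o^3/2 - 49*sqrt(2)*o^2/4 - 3*o^2/2 - 14*o - 35*sqrt(2)*o/4 - 10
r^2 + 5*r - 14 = (r - 2)*(r + 7)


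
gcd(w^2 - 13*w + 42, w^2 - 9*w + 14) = w - 7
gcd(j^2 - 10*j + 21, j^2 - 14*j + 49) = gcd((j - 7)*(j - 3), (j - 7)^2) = j - 7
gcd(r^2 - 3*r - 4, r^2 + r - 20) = r - 4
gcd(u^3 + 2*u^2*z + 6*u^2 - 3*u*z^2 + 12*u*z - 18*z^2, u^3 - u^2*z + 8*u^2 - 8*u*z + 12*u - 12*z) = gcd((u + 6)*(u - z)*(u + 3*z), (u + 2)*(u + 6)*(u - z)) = -u^2 + u*z - 6*u + 6*z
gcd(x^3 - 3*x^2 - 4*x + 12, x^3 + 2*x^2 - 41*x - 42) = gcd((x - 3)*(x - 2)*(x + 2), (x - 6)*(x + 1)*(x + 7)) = 1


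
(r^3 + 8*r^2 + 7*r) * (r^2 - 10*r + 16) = r^5 - 2*r^4 - 57*r^3 + 58*r^2 + 112*r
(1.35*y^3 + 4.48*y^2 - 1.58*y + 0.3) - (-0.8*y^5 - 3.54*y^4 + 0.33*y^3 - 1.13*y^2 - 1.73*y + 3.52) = 0.8*y^5 + 3.54*y^4 + 1.02*y^3 + 5.61*y^2 + 0.15*y - 3.22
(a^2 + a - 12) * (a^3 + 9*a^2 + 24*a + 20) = a^5 + 10*a^4 + 21*a^3 - 64*a^2 - 268*a - 240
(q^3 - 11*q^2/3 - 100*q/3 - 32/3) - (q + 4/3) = q^3 - 11*q^2/3 - 103*q/3 - 12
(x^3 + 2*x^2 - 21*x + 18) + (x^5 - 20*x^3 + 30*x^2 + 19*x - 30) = x^5 - 19*x^3 + 32*x^2 - 2*x - 12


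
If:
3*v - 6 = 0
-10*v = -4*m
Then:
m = 5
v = 2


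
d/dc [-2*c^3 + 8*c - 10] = 8 - 6*c^2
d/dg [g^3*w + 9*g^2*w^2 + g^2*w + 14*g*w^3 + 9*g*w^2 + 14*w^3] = w*(3*g^2 + 18*g*w + 2*g + 14*w^2 + 9*w)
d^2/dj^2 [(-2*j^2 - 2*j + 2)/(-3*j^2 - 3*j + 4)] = 4*(9*j^2 + 9*j + 7)/(27*j^6 + 81*j^5 - 27*j^4 - 189*j^3 + 36*j^2 + 144*j - 64)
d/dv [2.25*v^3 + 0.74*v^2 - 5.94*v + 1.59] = 6.75*v^2 + 1.48*v - 5.94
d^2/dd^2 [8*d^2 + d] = 16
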